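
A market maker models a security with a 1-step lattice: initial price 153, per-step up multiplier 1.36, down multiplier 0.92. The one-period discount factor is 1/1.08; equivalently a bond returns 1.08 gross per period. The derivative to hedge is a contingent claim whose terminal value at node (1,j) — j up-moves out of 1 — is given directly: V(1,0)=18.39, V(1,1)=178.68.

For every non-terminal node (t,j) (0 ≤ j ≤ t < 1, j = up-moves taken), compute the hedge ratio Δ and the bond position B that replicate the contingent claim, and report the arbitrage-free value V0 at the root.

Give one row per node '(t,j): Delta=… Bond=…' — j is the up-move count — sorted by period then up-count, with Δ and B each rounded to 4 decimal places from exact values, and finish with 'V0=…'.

(0,0): Delta=2.3810 Bond=-293.2980
V0=70.9975

The replicating-portfolio and risk-neutral prices coincide; use p* = (1.08−0.92)/(1.36−0.92) = 0.3636 for the latter.
Payoff layer (t=1): V(1,0)=18.3900, V(1,1)=178.6800
  t=0,j=0: stock 153.0000 → up 208.0800 (V=178.6800), down 140.7600 (V=18.3900). Price 70.9975; hedge Δ=2.3810, bond B=-293.2980.
The time-0 hedge costs 70.9975, which is the no-arbitrage price.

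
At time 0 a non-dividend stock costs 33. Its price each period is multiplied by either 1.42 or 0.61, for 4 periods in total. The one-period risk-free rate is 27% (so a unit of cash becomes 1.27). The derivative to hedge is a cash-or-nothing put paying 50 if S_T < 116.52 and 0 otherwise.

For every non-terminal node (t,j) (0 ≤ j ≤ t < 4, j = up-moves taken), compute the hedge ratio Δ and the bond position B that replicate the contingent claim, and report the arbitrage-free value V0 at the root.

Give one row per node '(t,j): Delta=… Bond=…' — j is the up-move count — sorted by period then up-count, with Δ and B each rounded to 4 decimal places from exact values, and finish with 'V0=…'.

Since d<R<u, set p* = (R−d)/(u−d) = 0.8148; price each node as the discounted p*-expectation of its children.
Terminal payoffs: V(4,0)=50.0000, V(4,1)=50.0000, V(4,2)=50.0000, V(4,3)=50.0000, V(4,4)=0.0000
Node (3,0) S=7.4904: V=(p*·50.0000+(1−p*)·50.0000)/1.27=39.3701; Δ=(50.0000−50.0000)/(10.6363−4.5691)=0.0000; B=V−Δ·S=39.3701
Node (3,1) S=17.4366: V=(p*·50.0000+(1−p*)·50.0000)/1.27=39.3701; Δ=(50.0000−50.0000)/(24.7600−10.6363)=0.0000; B=V−Δ·S=39.3701
Node (3,2) S=40.5901: V=(p*·50.0000+(1−p*)·50.0000)/1.27=39.3701; Δ=(50.0000−50.0000)/(57.6380−24.7600)=0.0000; B=V−Δ·S=39.3701
Node (3,3) S=94.4885: V=(p*·0.0000+(1−p*)·50.0000)/1.27=7.2908; Δ=(0.0000−50.0000)/(134.1737−57.6380)=-0.6533; B=V−Δ·S=69.0192
Node (2,0) S=12.2793: V=(p*·39.3701+(1−p*)·39.3701)/1.27=31.0001; Δ=(39.3701−39.3701)/(17.4366−7.4904)=0.0000; B=V−Δ·S=31.0001
Node (2,1) S=28.5846: V=(p*·39.3701+(1−p*)·39.3701)/1.27=31.0001; Δ=(39.3701−39.3701)/(40.5901−17.4366)=0.0000; B=V−Δ·S=31.0001
Node (2,2) S=66.5412: V=(p*·7.2908+(1−p*)·39.3701)/1.27=10.4184; Δ=(7.2908−39.3701)/(94.4885−40.5901)=-0.5952; B=V−Δ·S=50.0225
Node (1,0) S=20.1300: V=(p*·31.0001+(1−p*)·31.0001)/1.27=24.4095; Δ=(31.0001−31.0001)/(28.5846−12.2793)=0.0000; B=V−Δ·S=24.4095
Node (1,1) S=46.8600: V=(p*·10.4184+(1−p*)·31.0001)/1.27=11.2046; Δ=(10.4184−31.0001)/(66.5412−28.5846)=-0.5422; B=V−Δ·S=36.6140
Node (0,0) S=33.0000: V=(p*·11.2046+(1−p*)·24.4095)/1.27=10.7480; Δ=(11.2046−24.4095)/(46.8600−20.1300)=-0.4940; B=V−Δ·S=27.0503
Self-financing check: at every node Δ·S+B equals the discounted successor values.

(0,0): Delta=-0.4940 Bond=27.0503
(1,0): Delta=0.0000 Bond=24.4095
(1,1): Delta=-0.5422 Bond=36.6140
(2,0): Delta=0.0000 Bond=31.0001
(2,1): Delta=0.0000 Bond=31.0001
(2,2): Delta=-0.5952 Bond=50.0225
(3,0): Delta=0.0000 Bond=39.3701
(3,1): Delta=0.0000 Bond=39.3701
(3,2): Delta=0.0000 Bond=39.3701
(3,3): Delta=-0.6533 Bond=69.0192
V0=10.7480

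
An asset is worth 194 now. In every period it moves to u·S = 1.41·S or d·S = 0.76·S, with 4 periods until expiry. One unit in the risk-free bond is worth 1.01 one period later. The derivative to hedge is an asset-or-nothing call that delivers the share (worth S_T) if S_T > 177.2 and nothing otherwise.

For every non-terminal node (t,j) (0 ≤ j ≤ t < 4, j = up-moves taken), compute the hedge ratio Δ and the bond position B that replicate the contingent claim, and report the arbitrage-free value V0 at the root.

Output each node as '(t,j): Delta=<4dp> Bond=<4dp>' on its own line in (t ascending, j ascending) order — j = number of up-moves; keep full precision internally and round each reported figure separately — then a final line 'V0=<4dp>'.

(0,0): Delta=1.3046 Bond=-109.3763
(1,0): Delta=1.3670 Bond=-119.6759
(1,1): Delta=1.2507 Bond=-95.7407
(2,0): Delta=1.1647 Bond=-98.2090
(2,1): Delta=1.5414 Bond=-157.1344
(2,2): Delta=1.0000 Bond=0.0000
(3,0): Delta=0.0000 Bond=0.0000
(3,1): Delta=2.1692 Bond=-257.8968
(3,2): Delta=1.0000 Bond=0.0000
(3,3): Delta=1.0000 Bond=0.0000
V0=143.7085

Under the risk-neutral measure, an up-move has probability p* = (R−d)/(u−d) = 0.3846 and values discount at R = 1.01.
At expiry t=4: V(4,0)=0.0000, V(4,1)=0.0000, V(4,2)=222.7754, V(4,3)=413.3069, V(4,4)=766.7931
  t=3,j=0: stock 85.1613 → up 120.0775 (V=0.0000), down 64.7226 (V=0.0000). Price 0.0000; hedge Δ=0.0000, bond B=0.0000.
  t=3,j=1: stock 157.9967 → up 222.7754 (V=222.7754), down 120.0775 (V=0.0000). Price 84.8345; hedge Δ=2.1692, bond B=-257.8968.
  t=3,j=2: stock 293.1255 → up 413.3069 (V=413.3069), down 222.7754 (V=222.7754). Price 293.1255; hedge Δ=1.0000, bond B=0.0000.
  t=3,j=3: stock 543.8249 → up 766.7931 (V=766.7931), down 413.3069 (V=413.3069). Price 543.8249; hedge Δ=1.0000, bond B=0.0000.
  t=2,j=0: stock 112.0544 → up 157.9967 (V=84.8345), down 85.1613 (V=0.0000). Price 32.3056; hedge Δ=1.1647, bond B=-98.2090.
  t=2,j=1: stock 207.8904 → up 293.1255 (V=293.1255), down 157.9967 (V=84.8345). Price 163.3133; hedge Δ=1.5414, bond B=-157.1344.
  t=2,j=2: stock 385.6914 → up 543.8249 (V=543.8249), down 293.1255 (V=293.1255). Price 385.6914; hedge Δ=1.0000, bond B=0.0000.
  t=1,j=0: stock 147.4400 → up 207.8904 (V=163.3133), down 112.0544 (V=32.3056). Price 81.8744; hedge Δ=1.3670, bond B=-119.6759.
  t=1,j=1: stock 273.5400 → up 385.6914 (V=385.6914), down 207.8904 (V=163.3133). Price 246.3795; hedge Δ=1.2507, bond B=-95.7407.
  t=0,j=0: stock 194.0000 → up 273.5400 (V=246.3795), down 147.4400 (V=81.8744). Price 143.7085; hedge Δ=1.3046, bond B=-109.3763.
Root portfolio cost Δ·194+B reproduces V0=143.7085.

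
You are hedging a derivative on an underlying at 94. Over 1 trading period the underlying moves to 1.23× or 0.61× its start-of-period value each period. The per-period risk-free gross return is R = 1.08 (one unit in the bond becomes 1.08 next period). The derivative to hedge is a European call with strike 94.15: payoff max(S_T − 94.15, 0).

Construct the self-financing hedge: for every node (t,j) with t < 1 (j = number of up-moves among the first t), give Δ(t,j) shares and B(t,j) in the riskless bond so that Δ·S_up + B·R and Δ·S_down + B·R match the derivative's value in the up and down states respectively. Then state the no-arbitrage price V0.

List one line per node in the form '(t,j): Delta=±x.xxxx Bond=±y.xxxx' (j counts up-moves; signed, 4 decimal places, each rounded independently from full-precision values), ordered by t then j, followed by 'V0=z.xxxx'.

(0,0): Delta=0.3684 Bond=-19.5590
V0=15.0700

Risk-neutral probability p* = (R−d)/(u−d) = (1.08−0.61)/(1.23−0.61) = 0.7581.
Terminal payoffs: V(1,0)=0.0000, V(1,1)=21.4700
(0,0): S=94.0000. Δ = (V_up−V_dn)/(S_up−S_dn) = (21.4700−0.0000)/(115.6200−57.3400) = 0.3684. V = [p*·21.4700 + (1−p*)·0.0000]/1.08 = 15.0700. B = V − Δ·S = -19.5590.
Check: Δ(0,0)·S0 + B(0,0) = 15.0700 = V0.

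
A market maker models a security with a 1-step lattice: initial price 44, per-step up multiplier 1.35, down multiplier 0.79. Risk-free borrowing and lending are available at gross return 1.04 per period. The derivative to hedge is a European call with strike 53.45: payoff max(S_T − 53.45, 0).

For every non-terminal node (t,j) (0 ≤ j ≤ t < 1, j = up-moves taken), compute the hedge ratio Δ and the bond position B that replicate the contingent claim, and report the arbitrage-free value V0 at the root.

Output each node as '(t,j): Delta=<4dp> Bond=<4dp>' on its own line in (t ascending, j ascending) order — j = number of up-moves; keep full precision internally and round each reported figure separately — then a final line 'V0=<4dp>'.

Risk-neutral probability p* = (R−d)/(u−d) = (1.04−0.79)/(1.35−0.79) = 0.4464.
Payoff layer (t=1): V(1,0)=0.0000, V(1,1)=5.9500
Node (0,0) S=44.0000: V=(p*·5.9500+(1−p*)·0.0000)/1.04=2.5541; Δ=(5.9500−0.0000)/(59.4000−34.7600)=0.2415; B=V−Δ·S=-8.0709
The time-0 hedge costs 2.5541, which is the no-arbitrage price.

(0,0): Delta=0.2415 Bond=-8.0709
V0=2.5541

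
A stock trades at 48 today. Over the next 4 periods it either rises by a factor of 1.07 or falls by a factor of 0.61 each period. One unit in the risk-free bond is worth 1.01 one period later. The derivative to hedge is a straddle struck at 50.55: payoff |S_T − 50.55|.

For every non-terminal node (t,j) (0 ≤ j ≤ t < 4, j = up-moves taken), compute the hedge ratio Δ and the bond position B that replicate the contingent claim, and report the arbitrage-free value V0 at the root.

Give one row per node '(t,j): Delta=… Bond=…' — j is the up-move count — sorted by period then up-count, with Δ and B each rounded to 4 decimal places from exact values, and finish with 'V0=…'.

Since d<R<u, set p* = (R−d)/(u−d) = 0.8696; price each node as the discounted p*-expectation of its children.
Terminal payoffs: V(4,0)=43.9040, V(4,1)=38.8923, V(4,2)=30.1012, V(4,3)=14.6807, V(4,4)=12.3682
(3,0): S=10.8951. Δ = (V_up−V_dn)/(S_up−S_dn) = (38.8923−43.9040)/(11.6577−6.6460) = -1.0000. V = [p*·38.8923 + (1−p*)·43.9040]/1.01 = 39.1544. B = V − Δ·S = 50.0495.
(3,1): S=19.1111. Δ = (V_up−V_dn)/(S_up−S_dn) = (30.1012−38.8923)/(20.4488−11.6577) = -1.0000. V = [p*·30.1012 + (1−p*)·38.8923]/1.01 = 30.9384. B = V − Δ·S = 50.0495.
(3,2): S=33.5227. Δ = (V_up−V_dn)/(S_up−S_dn) = (14.6807−30.1012)/(35.8693−20.4488) = -1.0000. V = [p*·14.6807 + (1−p*)·30.1012]/1.01 = 16.5268. B = V − Δ·S = 50.0495.
(3,3): S=58.8021. Δ = (V_up−V_dn)/(S_up−S_dn) = (12.3682−14.6807)/(62.9182−35.8693) = -0.0855. V = [p*·12.3682 + (1−p*)·14.6807]/1.01 = 12.5444. B = V − Δ·S = 17.5716.
(2,0): S=17.8608. Δ = (V_up−V_dn)/(S_up−S_dn) = (30.9384−39.1544)/(19.1111−10.8951) = -1.0000. V = [p*·30.9384 + (1−p*)·39.1544]/1.01 = 31.6932. B = V − Δ·S = 49.5540.
(2,1): S=31.3296. Δ = (V_up−V_dn)/(S_up−S_dn) = (16.5268−30.9384)/(33.5227−19.1111) = -1.0000. V = [p*·16.5268 + (1−p*)·30.9384]/1.01 = 18.2244. B = V − Δ·S = 49.5540.
(2,2): S=54.9552. Δ = (V_up−V_dn)/(S_up−S_dn) = (12.5444−16.5268)/(58.8021−33.5227) = -0.1575. V = [p*·12.5444 + (1−p*)·16.5268]/1.01 = 12.9345. B = V − Δ·S = 21.5920.
(1,0): S=29.2800. Δ = (V_up−V_dn)/(S_up−S_dn) = (18.2244−31.6932)/(31.3296−17.8608) = -1.0000. V = [p*·18.2244 + (1−p*)·31.6932]/1.01 = 19.7833. B = V − Δ·S = 49.0633.
(1,1): S=51.3600. Δ = (V_up−V_dn)/(S_up−S_dn) = (12.9345−18.2244)/(54.9552−31.3296) = -0.2239. V = [p*·12.9345 + (1−p*)·18.2244]/1.01 = 13.4896. B = V − Δ·S = 24.9893.
(0,0): S=48.0000. Δ = (V_up−V_dn)/(S_up−S_dn) = (13.4896−19.7833)/(51.3600−29.2800) = -0.2850. V = [p*·13.4896 + (1−p*)·19.7833]/1.01 = 14.1688. B = V − Δ·S = 27.8509.
Each (Δ,B) replicates both successor values, so the strategy is self-financing and V0 is arbitrage-free.

(0,0): Delta=-0.2850 Bond=27.8509
(1,0): Delta=-1.0000 Bond=49.0633
(1,1): Delta=-0.2239 Bond=24.9893
(2,0): Delta=-1.0000 Bond=49.5540
(2,1): Delta=-1.0000 Bond=49.5540
(2,2): Delta=-0.1575 Bond=21.5920
(3,0): Delta=-1.0000 Bond=50.0495
(3,1): Delta=-1.0000 Bond=50.0495
(3,2): Delta=-1.0000 Bond=50.0495
(3,3): Delta=-0.0855 Bond=17.5716
V0=14.1688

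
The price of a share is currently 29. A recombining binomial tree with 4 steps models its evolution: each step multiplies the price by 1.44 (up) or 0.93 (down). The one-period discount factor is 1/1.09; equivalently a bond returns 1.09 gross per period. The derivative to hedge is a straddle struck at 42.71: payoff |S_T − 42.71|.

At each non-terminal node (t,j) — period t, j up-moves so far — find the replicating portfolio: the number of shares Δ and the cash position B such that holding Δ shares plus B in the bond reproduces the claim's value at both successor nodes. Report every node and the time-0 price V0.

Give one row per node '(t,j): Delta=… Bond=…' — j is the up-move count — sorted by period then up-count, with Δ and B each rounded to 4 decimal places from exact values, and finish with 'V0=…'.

(0,0): Delta=0.1764 Bond=5.4748
(1,0): Delta=-0.1663 Bond=15.2099
(1,1): Delta=0.6605 Bond=-14.2500
(2,0): Delta=-0.5815 Bond=26.9917
(2,1): Delta=0.4202 Bond=-6.1997
(2,2): Delta=1.0000 Bond=-35.9482
(3,0): Delta=-1.0000 Bond=39.1835
(3,1): Delta=0.0098 Bond=8.0656
(3,2): Delta=1.0000 Bond=-39.1835
(3,3): Delta=1.0000 Bond=-39.1835
V0=10.5893

Since d<R<u, set p* = (R−d)/(u−d) = 0.3137; price each node as the discounted p*-expectation of its children.
Payoff layer (t=4): V(4,0)=21.0165, V(4,1)=9.1201, V(4,2)=9.3002, V(4,3)=37.8220, V(4,4)=81.9847
(3,0): S=23.3264. Δ = (V_up−V_dn)/(S_up−S_dn) = (9.1201−21.0165)/(33.5899−21.6935) = -1.0000. V = [p*·9.1201 + (1−p*)·21.0165]/1.09 = 15.8571. B = V − Δ·S = 39.1835.
(3,1): S=36.1182. Δ = (V_up−V_dn)/(S_up−S_dn) = (9.3002−9.1201)/(52.0102−33.5899) = 0.0098. V = [p*·9.3002 + (1−p*)·9.1201]/1.09 = 8.4189. B = V − Δ·S = 8.0656.
(3,2): S=55.9250. Δ = (V_up−V_dn)/(S_up−S_dn) = (37.8220−9.3002)/(80.5320−52.0102) = 1.0000. V = [p*·37.8220 + (1−p*)·9.3002]/1.09 = 16.7415. B = V − Δ·S = -39.1835.
(3,3): S=86.5935. Δ = (V_up−V_dn)/(S_up−S_dn) = (81.9847−37.8220)/(124.6947−80.5320) = 1.0000. V = [p*·81.9847 + (1−p*)·37.8220]/1.09 = 47.4100. B = V − Δ·S = -39.1835.
(2,0): S=25.0821. Δ = (V_up−V_dn)/(S_up−S_dn) = (8.4189−15.8571)/(36.1182−23.3264) = -0.5815. V = [p*·8.4189 + (1−p*)·15.8571]/1.09 = 12.4069. B = V − Δ·S = 26.9917.
(2,1): S=38.8368. Δ = (V_up−V_dn)/(S_up−S_dn) = (16.7415−8.4189)/(55.9250−36.1182) = 0.4202. V = [p*·16.7415 + (1−p*)·8.4189]/1.09 = 10.1192. B = V − Δ·S = -6.1997.
(2,2): S=60.1344. Δ = (V_up−V_dn)/(S_up−S_dn) = (47.4100−16.7415)/(86.5935−55.9250) = 1.0000. V = [p*·47.4100 + (1−p*)·16.7415]/1.09 = 24.1862. B = V − Δ·S = -35.9482.
(1,0): S=26.9700. Δ = (V_up−V_dn)/(S_up−S_dn) = (10.1192−12.4069)/(38.8368−25.0821) = -0.1663. V = [p*·10.1192 + (1−p*)·12.4069]/1.09 = 10.7240. B = V − Δ·S = 15.2099.
(1,1): S=41.7600. Δ = (V_up−V_dn)/(S_up−S_dn) = (24.1862−10.1192)/(60.1344−38.8368) = 0.6605. V = [p*·24.1862 + (1−p*)·10.1192]/1.09 = 13.3325. B = V − Δ·S = -14.2500.
(0,0): S=29.0000. Δ = (V_up−V_dn)/(S_up−S_dn) = (13.3325−10.7240)/(41.7600−26.9700) = 0.1764. V = [p*·13.3325 + (1−p*)·10.7240]/1.09 = 10.5893. B = V − Δ·S = 5.4748.
Each (Δ,B) replicates both successor values, so the strategy is self-financing and V0 is arbitrage-free.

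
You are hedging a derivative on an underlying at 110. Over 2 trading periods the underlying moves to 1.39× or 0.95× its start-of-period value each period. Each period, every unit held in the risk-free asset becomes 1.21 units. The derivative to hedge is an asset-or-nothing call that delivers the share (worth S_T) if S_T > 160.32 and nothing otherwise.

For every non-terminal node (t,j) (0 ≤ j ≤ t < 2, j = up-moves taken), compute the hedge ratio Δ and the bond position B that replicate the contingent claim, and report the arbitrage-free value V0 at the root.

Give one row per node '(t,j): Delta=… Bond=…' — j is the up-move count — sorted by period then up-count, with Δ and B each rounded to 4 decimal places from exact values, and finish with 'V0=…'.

(0,0): Delta=2.1444 Bond=-185.2009
(1,0): Delta=0.0000 Bond=0.0000
(1,1): Delta=3.1591 Bond=-379.2345
V0=50.6866

Under the risk-neutral measure, an up-move has probability p* = (R−d)/(u−d) = 0.5909 and values discount at R = 1.21.
At expiry t=2: V(2,0)=0.0000, V(2,1)=0.0000, V(2,2)=212.5310
Node (1,0) S=104.5000: V=(p*·0.0000+(1−p*)·0.0000)/1.21=0.0000; Δ=(0.0000−0.0000)/(145.2550−99.2750)=0.0000; B=V−Δ·S=0.0000
Node (1,1) S=152.9000: V=(p*·212.5310+(1−p*)·0.0000)/1.21=103.7905; Δ=(212.5310−0.0000)/(212.5310−145.2550)=3.1591; B=V−Δ·S=-379.2345
Node (0,0) S=110.0000: V=(p*·103.7905+(1−p*)·0.0000)/1.21=50.6866; Δ=(103.7905−0.0000)/(152.9000−104.5000)=2.1444; B=V−Δ·S=-185.2009
The time-0 hedge costs 50.6866, which is the no-arbitrage price.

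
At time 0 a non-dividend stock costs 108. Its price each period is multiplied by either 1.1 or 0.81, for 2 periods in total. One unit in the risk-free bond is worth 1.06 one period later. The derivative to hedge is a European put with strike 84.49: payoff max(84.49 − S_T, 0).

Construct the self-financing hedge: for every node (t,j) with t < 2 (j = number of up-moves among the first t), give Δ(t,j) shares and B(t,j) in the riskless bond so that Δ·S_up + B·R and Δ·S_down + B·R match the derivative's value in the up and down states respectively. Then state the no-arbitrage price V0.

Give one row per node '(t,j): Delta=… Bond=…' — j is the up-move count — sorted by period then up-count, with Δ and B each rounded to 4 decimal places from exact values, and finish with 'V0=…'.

Since d<R<u, set p* = (R−d)/(u−d) = 0.8621; price each node as the discounted p*-expectation of its children.
Terminal payoffs: V(2,0)=13.6312, V(2,1)=0.0000, V(2,2)=0.0000
(1,0): S=87.4800. Δ = (V_up−V_dn)/(S_up−S_dn) = (0.0000−13.6312)/(96.2280−70.8588) = -0.5373. V = [p*·0.0000 + (1−p*)·13.6312]/1.06 = 1.7737. B = V − Δ·S = 48.7779.
(1,1): S=118.8000. Δ = (V_up−V_dn)/(S_up−S_dn) = (0.0000−0.0000)/(130.6800−96.2280) = 0.0000. V = [p*·0.0000 + (1−p*)·0.0000]/1.06 = 0.0000. B = V − Δ·S = 0.0000.
(0,0): S=108.0000. Δ = (V_up−V_dn)/(S_up−S_dn) = (0.0000−1.7737)/(118.8000−87.4800) = -0.0566. V = [p*·0.0000 + (1−p*)·1.7737]/1.06 = 0.2308. B = V − Δ·S = 6.3472.
Self-financing check: at every node Δ·S+B equals the discounted successor values.

(0,0): Delta=-0.0566 Bond=6.3472
(1,0): Delta=-0.5373 Bond=48.7779
(1,1): Delta=0.0000 Bond=0.0000
V0=0.2308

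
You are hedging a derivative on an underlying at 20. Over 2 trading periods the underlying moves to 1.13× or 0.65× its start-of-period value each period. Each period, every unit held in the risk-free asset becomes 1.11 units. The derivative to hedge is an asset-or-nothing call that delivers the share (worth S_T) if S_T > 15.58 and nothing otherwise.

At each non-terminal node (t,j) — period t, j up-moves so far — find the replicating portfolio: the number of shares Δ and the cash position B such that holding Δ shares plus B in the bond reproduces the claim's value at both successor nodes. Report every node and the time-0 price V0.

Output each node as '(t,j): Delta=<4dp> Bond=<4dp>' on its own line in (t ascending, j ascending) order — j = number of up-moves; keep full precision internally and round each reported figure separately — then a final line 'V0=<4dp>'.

(0,0): Delta=2.2967 Bond=-26.8986
(1,0): Delta=0.0000 Bond=0.0000
(1,1): Delta=2.3542 Bond=-31.1556
V0=19.0359

The replicating-portfolio and risk-neutral prices coincide; use p* = (1.11−0.65)/(1.13−0.65) = 0.9583 for the latter.
Terminal payoffs: V(2,0)=0.0000, V(2,1)=0.0000, V(2,2)=25.5380
Node (1,0) S=13.0000: V=(p*·0.0000+(1−p*)·0.0000)/1.11=0.0000; Δ=(0.0000−0.0000)/(14.6900−8.4500)=0.0000; B=V−Δ·S=0.0000
Node (1,1) S=22.6000: V=(p*·25.5380+(1−p*)·0.0000)/1.11=22.0486; Δ=(25.5380−0.0000)/(25.5380−14.6900)=2.3542; B=V−Δ·S=-31.1556
Node (0,0) S=20.0000: V=(p*·22.0486+(1−p*)·0.0000)/1.11=19.0359; Δ=(22.0486−0.0000)/(22.6000−13.0000)=2.2967; B=V−Δ·S=-26.8986
Self-financing check: at every node Δ·S+B equals the discounted successor values.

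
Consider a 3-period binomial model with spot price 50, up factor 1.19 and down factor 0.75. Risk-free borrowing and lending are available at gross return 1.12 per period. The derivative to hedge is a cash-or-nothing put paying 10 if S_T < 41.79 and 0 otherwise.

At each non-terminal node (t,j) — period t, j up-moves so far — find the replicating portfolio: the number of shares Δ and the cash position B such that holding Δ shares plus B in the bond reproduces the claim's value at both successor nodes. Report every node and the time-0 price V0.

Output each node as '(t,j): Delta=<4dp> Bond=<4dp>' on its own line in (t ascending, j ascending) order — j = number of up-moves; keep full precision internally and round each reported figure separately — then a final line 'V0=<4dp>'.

(0,0): Delta=-0.0970 Bond=5.3308
(1,0): Delta=-0.4550 Bond=19.3987
(1,1): Delta=-0.0543 Bond=3.4301
(2,0): Delta=0.0000 Bond=8.9286
(2,1): Delta=-0.5093 Bond=24.1477
(2,2): Delta=0.0000 Bond=0.0000
V0=0.4831

No-arbitrage ⇒ martingale measure with p* = (R−d)/(u−d) = 0.8409.
Payoff layer (t=3): V(3,0)=10.0000, V(3,1)=10.0000, V(3,2)=0.0000, V(3,3)=0.0000
(2,0): S=28.1250. Δ = (V_up−V_dn)/(S_up−S_dn) = (10.0000−10.0000)/(33.4688−21.0938) = 0.0000. V = [p*·10.0000 + (1−p*)·10.0000]/1.12 = 8.9286. B = V − Δ·S = 8.9286.
(2,1): S=44.6250. Δ = (V_up−V_dn)/(S_up−S_dn) = (0.0000−10.0000)/(53.1037−33.4688) = -0.5093. V = [p*·0.0000 + (1−p*)·10.0000]/1.12 = 1.4205. B = V − Δ·S = 24.1477.
(2,2): S=70.8050. Δ = (V_up−V_dn)/(S_up−S_dn) = (0.0000−0.0000)/(84.2579−53.1037) = 0.0000. V = [p*·0.0000 + (1−p*)·0.0000]/1.12 = 0.0000. B = V − Δ·S = 0.0000.
(1,0): S=37.5000. Δ = (V_up−V_dn)/(S_up−S_dn) = (1.4205−8.9286)/(44.6250−28.1250) = -0.4550. V = [p*·1.4205 + (1−p*)·8.9286]/1.12 = 2.3348. B = V − Δ·S = 19.3987.
(1,1): S=59.5000. Δ = (V_up−V_dn)/(S_up−S_dn) = (0.0000−1.4205)/(70.8050−44.6250) = -0.0543. V = [p*·0.0000 + (1−p*)·1.4205]/1.12 = 0.2018. B = V − Δ·S = 3.4301.
(0,0): S=50.0000. Δ = (V_up−V_dn)/(S_up−S_dn) = (0.2018−2.3348)/(59.5000−37.5000) = -0.0970. V = [p*·0.2018 + (1−p*)·2.3348]/1.12 = 0.4831. B = V − Δ·S = 5.3308.
Self-financing check: at every node Δ·S+B equals the discounted successor values.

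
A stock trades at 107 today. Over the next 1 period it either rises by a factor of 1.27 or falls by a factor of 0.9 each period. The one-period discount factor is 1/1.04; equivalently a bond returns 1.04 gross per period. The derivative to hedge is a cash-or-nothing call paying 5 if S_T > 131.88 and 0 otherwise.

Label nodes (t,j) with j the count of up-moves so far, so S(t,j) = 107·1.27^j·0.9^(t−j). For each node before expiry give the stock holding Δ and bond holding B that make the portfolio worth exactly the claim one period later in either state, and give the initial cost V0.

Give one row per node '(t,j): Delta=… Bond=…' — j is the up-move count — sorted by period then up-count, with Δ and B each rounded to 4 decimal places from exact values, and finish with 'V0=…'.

The replicating-portfolio and risk-neutral prices coincide; use p* = (1.04−0.9)/(1.27−0.9) = 0.3784 for the latter.
Terminal payoffs: V(1,0)=0.0000, V(1,1)=5.0000
(0,0): S=107.0000. Δ = (V_up−V_dn)/(S_up−S_dn) = (5.0000−0.0000)/(135.8900−96.3000) = 0.1263. V = [p*·5.0000 + (1−p*)·0.0000]/1.04 = 1.8191. B = V − Δ·S = -11.6944.
Check: Δ(0,0)·S0 + B(0,0) = 1.8191 = V0.

(0,0): Delta=0.1263 Bond=-11.6944
V0=1.8191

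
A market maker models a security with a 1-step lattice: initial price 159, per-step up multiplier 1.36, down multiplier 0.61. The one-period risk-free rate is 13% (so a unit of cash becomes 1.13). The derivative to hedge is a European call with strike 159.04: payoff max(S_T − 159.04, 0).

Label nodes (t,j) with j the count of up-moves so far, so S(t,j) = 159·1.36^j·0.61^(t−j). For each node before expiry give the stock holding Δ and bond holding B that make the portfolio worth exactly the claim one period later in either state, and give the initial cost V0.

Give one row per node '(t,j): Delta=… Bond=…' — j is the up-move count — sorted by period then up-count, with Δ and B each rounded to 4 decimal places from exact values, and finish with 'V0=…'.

(0,0): Delta=0.4797 Bond=-41.1705
V0=35.0962

Under the risk-neutral measure, an up-move has probability p* = (R−d)/(u−d) = 0.6933 and values discount at R = 1.13.
Payoff layer (t=1): V(1,0)=0.0000, V(1,1)=57.2000
  t=0,j=0: stock 159.0000 → up 216.2400 (V=57.2000), down 96.9900 (V=0.0000). Price 35.0962; hedge Δ=0.4797, bond B=-41.1705.
Root portfolio cost Δ·159+B reproduces V0=35.0962.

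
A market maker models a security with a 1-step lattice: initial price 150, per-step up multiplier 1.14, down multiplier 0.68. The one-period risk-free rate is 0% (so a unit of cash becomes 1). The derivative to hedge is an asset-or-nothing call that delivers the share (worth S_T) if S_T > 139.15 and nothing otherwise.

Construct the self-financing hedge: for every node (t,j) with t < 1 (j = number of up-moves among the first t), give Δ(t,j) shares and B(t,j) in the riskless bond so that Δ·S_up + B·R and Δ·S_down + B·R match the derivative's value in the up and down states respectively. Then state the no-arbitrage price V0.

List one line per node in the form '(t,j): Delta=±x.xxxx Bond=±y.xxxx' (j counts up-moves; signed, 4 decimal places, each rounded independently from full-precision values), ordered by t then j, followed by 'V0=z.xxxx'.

Risk-neutral probability p* = (R−d)/(u−d) = (1−0.68)/(1.14−0.68) = 0.6957.
Payoff layer (t=1): V(1,0)=0.0000, V(1,1)=171.0000
  t=0,j=0: stock 150.0000 → up 171.0000 (V=171.0000), down 102.0000 (V=0.0000). Price 118.9565; hedge Δ=2.4783, bond B=-252.7826.
Check: Δ(0,0)·S0 + B(0,0) = 118.9565 = V0.

(0,0): Delta=2.4783 Bond=-252.7826
V0=118.9565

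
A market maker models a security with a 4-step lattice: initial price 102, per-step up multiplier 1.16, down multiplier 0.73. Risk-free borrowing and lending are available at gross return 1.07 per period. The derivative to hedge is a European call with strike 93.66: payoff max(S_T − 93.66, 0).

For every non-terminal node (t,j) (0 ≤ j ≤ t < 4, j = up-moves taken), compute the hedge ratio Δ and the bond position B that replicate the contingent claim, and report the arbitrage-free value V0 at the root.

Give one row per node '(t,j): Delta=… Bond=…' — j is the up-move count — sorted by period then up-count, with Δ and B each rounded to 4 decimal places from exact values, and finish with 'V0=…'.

(0,0): Delta=0.7947 Bond=-46.7949
(1,0): Delta=0.3848 Bond=-19.5500
(1,1): Delta=0.8630 Bond=-58.1495
(2,0): Delta=0.0000 Bond=0.0000
(2,1): Delta=0.4490 Bond=-26.4557
(2,2): Delta=0.9320 Bond=-71.6870
(3,0): Delta=0.0000 Bond=0.0000
(3,1): Delta=0.0000 Bond=0.0000
(3,2): Delta=0.5237 Bond=-35.8008
(3,3): Delta=1.0000 Bond=-87.5327
V0=34.2681

Risk-neutral probability p* = (R−d)/(u−d) = (1.07−0.73)/(1.16−0.73) = 0.7907.
Terminal payoffs: V(4,0)=0.0000, V(4,1)=0.0000, V(4,2)=0.0000, V(4,3)=22.5643, V(4,4)=91.0252
(3,0): S=39.6797. Δ = (V_up−V_dn)/(S_up−S_dn) = (0.0000−0.0000)/(46.0285−28.9662) = 0.0000. V = [p*·0.0000 + (1−p*)·0.0000]/1.07 = 0.0000. B = V − Δ·S = 0.0000.
(3,1): S=63.0527. Δ = (V_up−V_dn)/(S_up−S_dn) = (0.0000−0.0000)/(73.1412−46.0285) = 0.0000. V = [p*·0.0000 + (1−p*)·0.0000]/1.07 = 0.0000. B = V − Δ·S = 0.0000.
(3,2): S=100.1934. Δ = (V_up−V_dn)/(S_up−S_dn) = (22.5643−0.0000)/(116.2243−73.1412) = 0.5237. V = [p*·22.5643 + (1−p*)·0.0000]/1.07 = 16.6743. B = V − Δ·S = -35.8008.
(3,3): S=159.2114. Δ = (V_up−V_dn)/(S_up−S_dn) = (91.0252−22.5643)/(184.6852−116.2243) = 1.0000. V = [p*·91.0252 + (1−p*)·22.5643]/1.07 = 71.6787. B = V − Δ·S = -87.5327.
(2,0): S=54.3558. Δ = (V_up−V_dn)/(S_up−S_dn) = (0.0000−0.0000)/(63.0527−39.6797) = 0.0000. V = [p*·0.0000 + (1−p*)·0.0000]/1.07 = 0.0000. B = V − Δ·S = 0.0000.
(2,1): S=86.3736. Δ = (V_up−V_dn)/(S_up−S_dn) = (16.6743−0.0000)/(100.1934−63.0527) = 0.4490. V = [p*·16.6743 + (1−p*)·0.0000]/1.07 = 12.3218. B = V − Δ·S = -26.4557.
(2,2): S=137.2512. Δ = (V_up−V_dn)/(S_up−S_dn) = (71.6787−16.6743)/(159.2114−100.1934) = 0.9320. V = [p*·71.6787 + (1−p*)·16.6743]/1.07 = 56.2300. B = V − Δ·S = -71.6870.
(1,0): S=74.4600. Δ = (V_up−V_dn)/(S_up−S_dn) = (12.3218−0.0000)/(86.3736−54.3558) = 0.3848. V = [p*·12.3218 + (1−p*)·0.0000]/1.07 = 9.1055. B = V − Δ·S = -19.5500.
(1,1): S=118.3200. Δ = (V_up−V_dn)/(S_up−S_dn) = (56.2300−12.3218)/(137.2512−86.3736) = 0.8630. V = [p*·56.2300 + (1−p*)·12.3218]/1.07 = 43.9626. B = V − Δ·S = -58.1495.
(0,0): S=102.0000. Δ = (V_up−V_dn)/(S_up−S_dn) = (43.9626−9.1055)/(118.3200−74.4600) = 0.7947. V = [p*·43.9626 + (1−p*)·9.1055]/1.07 = 34.2681. B = V − Δ·S = -46.7949.
The time-0 hedge costs 34.2681, which is the no-arbitrage price.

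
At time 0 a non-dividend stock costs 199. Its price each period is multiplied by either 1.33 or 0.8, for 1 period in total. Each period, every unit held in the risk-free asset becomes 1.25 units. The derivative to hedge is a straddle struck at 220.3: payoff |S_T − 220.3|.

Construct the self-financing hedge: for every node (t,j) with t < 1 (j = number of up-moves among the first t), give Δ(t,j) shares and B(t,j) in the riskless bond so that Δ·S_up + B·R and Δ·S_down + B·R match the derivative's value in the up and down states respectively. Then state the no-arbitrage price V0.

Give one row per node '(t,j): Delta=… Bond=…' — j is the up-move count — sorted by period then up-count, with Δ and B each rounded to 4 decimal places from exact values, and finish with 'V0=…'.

(0,0): Delta=-0.1586 Bond=69.0823
V0=37.5162

No-arbitrage ⇒ martingale measure with p* = (R−d)/(u−d) = 0.8491.
Terminal values V(1,·): V(1,0)=61.1000, V(1,1)=44.3700
Node (0,0) S=199.0000: V=(p*·44.3700+(1−p*)·61.1000)/1.25=37.5162; Δ=(44.3700−61.1000)/(264.6700−159.2000)=-0.1586; B=V−Δ·S=69.0823
Root portfolio cost Δ·199+B reproduces V0=37.5162.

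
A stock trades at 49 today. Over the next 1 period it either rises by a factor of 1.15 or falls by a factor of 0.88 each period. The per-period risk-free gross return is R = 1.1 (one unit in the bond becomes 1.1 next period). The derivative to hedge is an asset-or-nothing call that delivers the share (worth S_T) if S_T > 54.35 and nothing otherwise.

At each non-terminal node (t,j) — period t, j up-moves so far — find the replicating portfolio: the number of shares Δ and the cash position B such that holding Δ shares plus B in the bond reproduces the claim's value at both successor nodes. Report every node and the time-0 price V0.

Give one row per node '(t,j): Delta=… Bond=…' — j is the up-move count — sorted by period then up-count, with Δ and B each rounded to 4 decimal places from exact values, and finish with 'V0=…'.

Risk-neutral probability p* = (R−d)/(u−d) = (1.1−0.88)/(1.15−0.88) = 0.8148.
Terminal payoffs: V(1,0)=0.0000, V(1,1)=56.3500
(0,0): S=49.0000. Δ = (V_up−V_dn)/(S_up−S_dn) = (56.3500−0.0000)/(56.3500−43.1200) = 4.2593. V = [p*·56.3500 + (1−p*)·0.0000]/1.1 = 41.7407. B = V − Δ·S = -166.9630.
The time-0 hedge costs 41.7407, which is the no-arbitrage price.

(0,0): Delta=4.2593 Bond=-166.9630
V0=41.7407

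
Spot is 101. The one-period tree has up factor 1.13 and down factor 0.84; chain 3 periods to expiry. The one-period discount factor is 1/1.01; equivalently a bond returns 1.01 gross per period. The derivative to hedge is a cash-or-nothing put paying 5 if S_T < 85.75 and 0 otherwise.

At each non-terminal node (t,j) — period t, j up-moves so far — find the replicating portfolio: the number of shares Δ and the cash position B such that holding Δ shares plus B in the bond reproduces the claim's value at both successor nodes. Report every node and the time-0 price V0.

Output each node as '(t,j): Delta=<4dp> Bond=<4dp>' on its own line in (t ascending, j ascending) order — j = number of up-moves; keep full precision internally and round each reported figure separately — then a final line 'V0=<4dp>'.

Since d<R<u, set p* = (R−d)/(u−d) = 0.5862; price each node as the discounted p*-expectation of its children.
At expiry t=3: V(3,0)=5.0000, V(3,1)=5.0000, V(3,2)=0.0000, V(3,3)=0.0000
Node (2,0) S=71.2656: V=(p*·5.0000+(1−p*)·5.0000)/1.01=4.9505; Δ=(5.0000−5.0000)/(80.5301−59.8631)=0.0000; B=V−Δ·S=4.9505
Node (2,1) S=95.8692: V=(p*·0.0000+(1−p*)·5.0000)/1.01=2.0485; Δ=(0.0000−5.0000)/(108.3322−80.5301)=-0.1798; B=V−Δ·S=19.2899
Node (2,2) S=128.9669: V=(p*·0.0000+(1−p*)·0.0000)/1.01=0.0000; Δ=(0.0000−0.0000)/(145.7326−108.3322)=0.0000; B=V−Δ·S=0.0000
Node (1,0) S=84.8400: V=(p*·2.0485+(1−p*)·4.9505)/1.01=3.2171; Δ=(2.0485−4.9505)/(95.8692−71.2656)=-0.1180; B=V−Δ·S=13.2241
Node (1,1) S=114.1300: V=(p*·0.0000+(1−p*)·2.0485)/1.01=0.8393; Δ=(0.0000−2.0485)/(128.9669−95.8692)=-0.0619; B=V−Δ·S=7.9030
Node (0,0) S=101.0000: V=(p*·0.8393+(1−p*)·3.2171)/1.01=1.8052; Δ=(0.8393−3.2171)/(114.1300−84.8400)=-0.0812; B=V−Δ·S=10.0048
The time-0 hedge costs 1.8052, which is the no-arbitrage price.

(0,0): Delta=-0.0812 Bond=10.0048
(1,0): Delta=-0.1180 Bond=13.2241
(1,1): Delta=-0.0619 Bond=7.9030
(2,0): Delta=0.0000 Bond=4.9505
(2,1): Delta=-0.1798 Bond=19.2899
(2,2): Delta=0.0000 Bond=0.0000
V0=1.8052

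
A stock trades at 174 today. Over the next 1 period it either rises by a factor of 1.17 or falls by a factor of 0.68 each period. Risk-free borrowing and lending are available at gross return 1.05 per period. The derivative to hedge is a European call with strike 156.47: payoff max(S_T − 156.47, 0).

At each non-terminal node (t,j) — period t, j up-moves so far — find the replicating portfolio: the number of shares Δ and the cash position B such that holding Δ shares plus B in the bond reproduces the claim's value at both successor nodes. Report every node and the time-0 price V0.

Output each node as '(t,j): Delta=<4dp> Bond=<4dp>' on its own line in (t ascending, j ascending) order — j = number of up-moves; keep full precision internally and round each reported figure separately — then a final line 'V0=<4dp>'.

(0,0): Delta=0.5525 Bond=-62.2639
V0=33.8789

Since d<R<u, set p* = (R−d)/(u−d) = 0.7551; price each node as the discounted p*-expectation of its children.
Payoff layer (t=1): V(1,0)=0.0000, V(1,1)=47.1100
Node (0,0) S=174.0000: V=(p*·47.1100+(1−p*)·0.0000)/1.05=33.8789; Δ=(47.1100−0.0000)/(203.5800−118.3200)=0.5525; B=V−Δ·S=-62.2639
Check: Δ(0,0)·S0 + B(0,0) = 33.8789 = V0.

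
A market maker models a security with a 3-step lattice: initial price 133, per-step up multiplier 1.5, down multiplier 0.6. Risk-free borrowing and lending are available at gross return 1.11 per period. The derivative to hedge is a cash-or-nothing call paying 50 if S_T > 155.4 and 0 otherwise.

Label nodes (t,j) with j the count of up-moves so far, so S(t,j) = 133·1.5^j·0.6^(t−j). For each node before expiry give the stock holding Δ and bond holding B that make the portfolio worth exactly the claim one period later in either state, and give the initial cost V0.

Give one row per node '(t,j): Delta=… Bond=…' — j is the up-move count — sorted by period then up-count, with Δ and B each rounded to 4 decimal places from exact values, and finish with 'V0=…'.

The replicating-portfolio and risk-neutral prices coincide; use p* = (1.11−0.6)/(1.5−0.6) = 0.5667 for the latter.
Payoff layer (t=3): V(3,0)=0.0000, V(3,1)=0.0000, V(3,2)=50.0000, V(3,3)=50.0000
(2,0): S=47.8800. Δ = (V_up−V_dn)/(S_up−S_dn) = (0.0000−0.0000)/(71.8200−28.7280) = 0.0000. V = [p*·0.0000 + (1−p*)·0.0000]/1.11 = 0.0000. B = V − Δ·S = 0.0000.
(2,1): S=119.7000. Δ = (V_up−V_dn)/(S_up−S_dn) = (50.0000−0.0000)/(179.5500−71.8200) = 0.4641. V = [p*·50.0000 + (1−p*)·0.0000]/1.11 = 25.5255. B = V − Δ·S = -30.0300.
(2,2): S=299.2500. Δ = (V_up−V_dn)/(S_up−S_dn) = (50.0000−50.0000)/(448.8750−179.5500) = 0.0000. V = [p*·50.0000 + (1−p*)·50.0000]/1.11 = 45.0450. B = V − Δ·S = 45.0450.
(1,0): S=79.8000. Δ = (V_up−V_dn)/(S_up−S_dn) = (25.5255−0.0000)/(119.7000−47.8800) = 0.3554. V = [p*·25.5255 + (1−p*)·0.0000]/1.11 = 13.0310. B = V − Δ·S = -15.3306.
(1,1): S=199.5000. Δ = (V_up−V_dn)/(S_up−S_dn) = (45.0450−25.5255)/(299.2500−119.7000) = 0.1087. V = [p*·45.0450 + (1−p*)·25.5255]/1.11 = 32.9609. B = V − Δ·S = 11.2725.
(0,0): S=133.0000. Δ = (V_up−V_dn)/(S_up−S_dn) = (32.9609−13.0310)/(199.5000−79.8000) = 0.1665. V = [p*·32.9609 + (1−p*)·13.0310]/1.11 = 21.9141. B = V − Δ·S = -0.2302.
The time-0 hedge costs 21.9141, which is the no-arbitrage price.

(0,0): Delta=0.1665 Bond=-0.2302
(1,0): Delta=0.3554 Bond=-15.3306
(1,1): Delta=0.1087 Bond=11.2725
(2,0): Delta=0.0000 Bond=0.0000
(2,1): Delta=0.4641 Bond=-30.0300
(2,2): Delta=0.0000 Bond=45.0450
V0=21.9141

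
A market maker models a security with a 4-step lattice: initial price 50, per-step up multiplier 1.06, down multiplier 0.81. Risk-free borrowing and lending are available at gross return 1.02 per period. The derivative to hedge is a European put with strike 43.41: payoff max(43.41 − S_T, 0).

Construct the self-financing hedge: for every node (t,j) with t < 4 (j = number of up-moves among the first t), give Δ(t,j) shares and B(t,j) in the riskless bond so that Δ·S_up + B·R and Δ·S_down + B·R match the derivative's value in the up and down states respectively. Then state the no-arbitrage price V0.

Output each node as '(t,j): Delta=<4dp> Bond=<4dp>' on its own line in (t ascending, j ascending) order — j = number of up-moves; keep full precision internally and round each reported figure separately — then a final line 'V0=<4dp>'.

The replicating-portfolio and risk-neutral prices coincide; use p* = (1.02−0.81)/(1.06−0.81) = 0.8400 for the latter.
Payoff layer (t=4): V(4,0)=21.8866, V(4,1)=15.2436, V(4,2)=6.5503, V(4,3)=0.0000, V(4,4)=0.0000
Node (3,0) S=26.5721: V=(p*·15.2436+(1−p*)·21.8866)/1.02=15.9868; Δ=(15.2436−21.8866)/(28.1664−21.5234)=-1.0000; B=V−Δ·S=42.5588
Node (3,1) S=34.7733: V=(p*·6.5503+(1−p*)·15.2436)/1.02=7.7855; Δ=(6.5503−15.2436)/(36.8597−28.1664)=-1.0000; B=V−Δ·S=42.5588
Node (3,2) S=45.5058: V=(p*·0.0000+(1−p*)·6.5503)/1.02=1.0275; Δ=(0.0000−6.5503)/(48.2361−36.8597)=-0.5758; B=V−Δ·S=27.2287
Node (3,3) S=59.5508: V=(p*·0.0000+(1−p*)·0.0000)/1.02=0.0000; Δ=(0.0000−0.0000)/(63.1238−48.2361)=0.0000; B=V−Δ·S=0.0000
Node (2,0) S=32.8050: V=(p*·7.7855+(1−p*)·15.9868)/1.02=8.9193; Δ=(7.7855−15.9868)/(34.7733−26.5721)=-1.0000; B=V−Δ·S=41.7243
Node (2,1) S=42.9300: V=(p*·1.0275+(1−p*)·7.7855)/1.02=2.0674; Δ=(1.0275−7.7855)/(45.5058−34.7733)=-0.6297; B=V−Δ·S=29.0995
Node (2,2) S=56.1800: V=(p*·0.0000+(1−p*)·1.0275)/1.02=0.1612; Δ=(0.0000−1.0275)/(59.5508−45.5058)=-0.0732; B=V−Δ·S=4.2712
Node (1,0) S=40.5000: V=(p*·2.0674+(1−p*)·8.9193)/1.02=3.1017; Δ=(2.0674−8.9193)/(42.9300−32.8050)=-0.6767; B=V−Δ·S=30.5093
Node (1,1) S=53.0000: V=(p*·0.1612+(1−p*)·2.0674)/1.02=0.4570; Δ=(0.1612−2.0674)/(56.1800−42.9300)=-0.1439; B=V−Δ·S=8.0821
Node (0,0) S=50.0000: V=(p*·0.4570+(1−p*)·3.1017)/1.02=0.8629; Δ=(0.4570−3.1017)/(53.0000−40.5000)=-0.2116; B=V−Δ·S=11.4416
Check: Δ(0,0)·S0 + B(0,0) = 0.8629 = V0.

(0,0): Delta=-0.2116 Bond=11.4416
(1,0): Delta=-0.6767 Bond=30.5093
(1,1): Delta=-0.1439 Bond=8.0821
(2,0): Delta=-1.0000 Bond=41.7243
(2,1): Delta=-0.6297 Bond=29.0995
(2,2): Delta=-0.0732 Bond=4.2712
(3,0): Delta=-1.0000 Bond=42.5588
(3,1): Delta=-1.0000 Bond=42.5588
(3,2): Delta=-0.5758 Bond=27.2287
(3,3): Delta=0.0000 Bond=0.0000
V0=0.8629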